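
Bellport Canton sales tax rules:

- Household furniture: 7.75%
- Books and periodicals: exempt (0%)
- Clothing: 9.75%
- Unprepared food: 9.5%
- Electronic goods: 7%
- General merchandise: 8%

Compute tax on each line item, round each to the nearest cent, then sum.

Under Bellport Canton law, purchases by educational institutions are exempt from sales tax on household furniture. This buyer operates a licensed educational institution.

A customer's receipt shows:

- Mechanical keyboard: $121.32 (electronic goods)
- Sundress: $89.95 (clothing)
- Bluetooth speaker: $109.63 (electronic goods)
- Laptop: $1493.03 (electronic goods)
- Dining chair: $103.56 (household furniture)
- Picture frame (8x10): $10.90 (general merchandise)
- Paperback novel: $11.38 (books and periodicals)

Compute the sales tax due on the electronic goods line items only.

$120.67

Mechanical keyboard $121.32: electronic goods → 7% → $8.49
Bluetooth speaker $109.63: electronic goods → 7% → $7.67
Laptop $1493.03: electronic goods → 7% → $104.51
Tax on electronic goods = $8.49 + $7.67 + $104.51 = $120.67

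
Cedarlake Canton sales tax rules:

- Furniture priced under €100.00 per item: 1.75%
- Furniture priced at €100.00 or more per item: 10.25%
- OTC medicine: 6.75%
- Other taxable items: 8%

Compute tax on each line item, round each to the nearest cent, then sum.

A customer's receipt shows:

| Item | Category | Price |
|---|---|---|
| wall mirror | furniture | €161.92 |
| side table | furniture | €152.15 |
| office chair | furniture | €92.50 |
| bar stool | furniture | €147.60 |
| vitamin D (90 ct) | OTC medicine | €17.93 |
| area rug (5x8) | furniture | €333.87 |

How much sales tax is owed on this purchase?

€84.38

Wall mirror €161.92: furniture, €100.00 or more → 10.25% → €16.60
Side table €152.15: furniture, €100.00 or more → 10.25% → €15.60
Office chair €92.50: furniture, under €100.00 → 1.75% → €1.62
Bar stool €147.60: furniture, €100.00 or more → 10.25% → €15.13
Vitamin D (90 ct) €17.93: OTC medicine → 6.75% → €1.21
Area rug (5x8) €333.87: furniture, €100.00 or more → 10.25% → €34.22
Total tax = €16.60 + €15.60 + €1.62 + €15.13 + €1.21 + €34.22 = €84.38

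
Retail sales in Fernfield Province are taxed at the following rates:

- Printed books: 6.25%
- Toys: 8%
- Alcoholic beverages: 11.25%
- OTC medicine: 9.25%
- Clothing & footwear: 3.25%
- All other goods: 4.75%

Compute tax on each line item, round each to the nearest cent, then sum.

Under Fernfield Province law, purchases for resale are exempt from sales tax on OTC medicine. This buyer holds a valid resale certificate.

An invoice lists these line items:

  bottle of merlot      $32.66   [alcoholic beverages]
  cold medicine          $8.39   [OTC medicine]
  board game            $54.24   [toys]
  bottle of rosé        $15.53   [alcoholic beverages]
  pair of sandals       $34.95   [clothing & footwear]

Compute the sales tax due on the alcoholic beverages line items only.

Bottle of merlot $32.66: alcoholic beverages → 11.25% → $3.67
Bottle of rosé $15.53: alcoholic beverages → 11.25% → $1.75
Tax on alcoholic beverages = $3.67 + $1.75 = $5.42

$5.42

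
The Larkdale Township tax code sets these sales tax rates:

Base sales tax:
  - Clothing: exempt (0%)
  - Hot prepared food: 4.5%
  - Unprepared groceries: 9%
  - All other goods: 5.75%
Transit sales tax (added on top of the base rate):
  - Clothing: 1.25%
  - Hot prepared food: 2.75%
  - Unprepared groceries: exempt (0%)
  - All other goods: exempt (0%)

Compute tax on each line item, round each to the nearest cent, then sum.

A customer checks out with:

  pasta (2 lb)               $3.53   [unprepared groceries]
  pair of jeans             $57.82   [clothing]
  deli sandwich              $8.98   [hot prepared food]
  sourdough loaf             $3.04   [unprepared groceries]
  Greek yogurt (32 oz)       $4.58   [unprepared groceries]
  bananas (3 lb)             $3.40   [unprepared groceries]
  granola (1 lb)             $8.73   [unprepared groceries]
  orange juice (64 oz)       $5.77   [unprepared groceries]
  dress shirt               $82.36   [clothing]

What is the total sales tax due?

$5.02

Pasta (2 lb) $3.53: unprepared groceries → 9% + 0% transit = 9% → $0.32
Pair of jeans $57.82: clothing → 0% + 1.25% transit = 1.25% → $0.72
Deli sandwich $8.98: hot prepared food → 4.5% + 2.75% transit = 7.25% → $0.65
Sourdough loaf $3.04: unprepared groceries → 9% + 0% transit = 9% → $0.27
Greek yogurt (32 oz) $4.58: unprepared groceries → 9% + 0% transit = 9% → $0.41
Bananas (3 lb) $3.40: unprepared groceries → 9% + 0% transit = 9% → $0.31
Granola (1 lb) $8.73: unprepared groceries → 9% + 0% transit = 9% → $0.79
Orange juice (64 oz) $5.77: unprepared groceries → 9% + 0% transit = 9% → $0.52
Dress shirt $82.36: clothing → 0% + 1.25% transit = 1.25% → $1.03
Total tax = $0.32 + $0.72 + $0.65 + $0.27 + $0.41 + $0.31 + $0.79 + $0.52 + $1.03 = $5.02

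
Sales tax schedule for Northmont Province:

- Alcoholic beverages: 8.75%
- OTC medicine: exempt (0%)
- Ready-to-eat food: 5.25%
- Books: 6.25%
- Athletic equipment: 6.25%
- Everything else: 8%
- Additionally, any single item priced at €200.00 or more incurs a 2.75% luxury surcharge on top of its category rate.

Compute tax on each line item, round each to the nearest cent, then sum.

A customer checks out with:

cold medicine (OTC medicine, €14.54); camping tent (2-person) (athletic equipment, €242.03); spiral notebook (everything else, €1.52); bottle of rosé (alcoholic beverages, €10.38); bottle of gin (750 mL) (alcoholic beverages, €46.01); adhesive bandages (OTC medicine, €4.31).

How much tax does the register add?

Cold medicine €14.54: OTC medicine → 0% → €0.00
Camping tent (2-person) €242.03: athletic equipment → 6.25% + 2.75% surcharge = 9% → €21.78
Spiral notebook €1.52: everything else → 8% → €0.12
Bottle of rosé €10.38: alcoholic beverages → 8.75% → €0.91
Bottle of gin (750 mL) €46.01: alcoholic beverages → 8.75% → €4.03
Adhesive bandages €4.31: OTC medicine → 0% → €0.00
Total tax = €21.78 + €0.12 + €0.91 + €4.03 = €26.84

€26.84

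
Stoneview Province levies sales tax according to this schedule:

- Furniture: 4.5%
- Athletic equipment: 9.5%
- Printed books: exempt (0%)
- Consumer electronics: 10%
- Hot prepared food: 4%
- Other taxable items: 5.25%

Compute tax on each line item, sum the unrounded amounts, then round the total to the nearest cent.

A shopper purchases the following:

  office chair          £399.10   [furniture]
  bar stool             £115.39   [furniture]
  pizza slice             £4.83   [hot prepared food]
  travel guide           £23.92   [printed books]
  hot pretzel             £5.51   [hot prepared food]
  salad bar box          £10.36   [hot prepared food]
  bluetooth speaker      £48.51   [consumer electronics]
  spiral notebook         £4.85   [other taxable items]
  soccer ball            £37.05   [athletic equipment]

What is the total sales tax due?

£32.61

Office chair £399.10: furniture → 4.5% → £17.9595
Bar stool £115.39: furniture → 4.5% → £5.19255
Pizza slice £4.83: hot prepared food → 4% → £0.1932
Travel guide £23.92: printed books → 0% → £0.00
Hot pretzel £5.51: hot prepared food → 4% → £0.2204
Salad bar box £10.36: hot prepared food → 4% → £0.4144
Bluetooth speaker £48.51: consumer electronics → 10% → £4.851
Spiral notebook £4.85: other taxable items → 5.25% → £0.254625
Soccer ball £37.05: athletic equipment → 9.5% → £3.51975
Unrounded tax sum = £32.605425 → £32.61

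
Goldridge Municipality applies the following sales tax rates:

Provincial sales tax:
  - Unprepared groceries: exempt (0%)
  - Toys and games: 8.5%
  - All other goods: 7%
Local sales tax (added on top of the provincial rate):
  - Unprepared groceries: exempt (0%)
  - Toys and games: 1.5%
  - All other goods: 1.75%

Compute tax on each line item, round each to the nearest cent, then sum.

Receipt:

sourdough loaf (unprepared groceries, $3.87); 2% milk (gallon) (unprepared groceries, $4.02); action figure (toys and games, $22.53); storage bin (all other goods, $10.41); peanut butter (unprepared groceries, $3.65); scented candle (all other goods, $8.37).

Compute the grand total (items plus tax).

Sourdough loaf $3.87: unprepared groceries → 0% + 0% local = 0% → $0.00
2% milk (gallon) $4.02: unprepared groceries → 0% + 0% local = 0% → $0.00
Action figure $22.53: toys and games → 8.5% + 1.5% local = 10% → $2.25
Storage bin $10.41: all other goods → 7% + 1.75% local = 8.75% → $0.91
Peanut butter $3.65: unprepared groceries → 0% + 0% local = 0% → $0.00
Scented candle $8.37: all other goods → 7% + 1.75% local = 8.75% → $0.73
Subtotal = $52.85; tax = $3.89; total due = $56.74

$56.74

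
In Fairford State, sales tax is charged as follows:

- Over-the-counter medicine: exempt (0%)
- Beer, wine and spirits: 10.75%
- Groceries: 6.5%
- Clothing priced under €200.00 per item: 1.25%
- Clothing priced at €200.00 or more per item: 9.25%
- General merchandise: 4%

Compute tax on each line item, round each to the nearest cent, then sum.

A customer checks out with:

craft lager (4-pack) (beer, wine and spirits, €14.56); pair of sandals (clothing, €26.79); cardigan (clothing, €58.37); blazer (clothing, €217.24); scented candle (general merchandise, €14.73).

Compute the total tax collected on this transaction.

€23.31

Craft lager (4-pack) €14.56: beer, wine and spirits → 10.75% → €1.57
Pair of sandals €26.79: clothing, under €200.00 → 1.25% → €0.33
Cardigan €58.37: clothing, under €200.00 → 1.25% → €0.73
Blazer €217.24: clothing, €200.00 or more → 9.25% → €20.09
Scented candle €14.73: general merchandise → 4% → €0.59
Total tax = €1.57 + €0.33 + €0.73 + €20.09 + €0.59 = €23.31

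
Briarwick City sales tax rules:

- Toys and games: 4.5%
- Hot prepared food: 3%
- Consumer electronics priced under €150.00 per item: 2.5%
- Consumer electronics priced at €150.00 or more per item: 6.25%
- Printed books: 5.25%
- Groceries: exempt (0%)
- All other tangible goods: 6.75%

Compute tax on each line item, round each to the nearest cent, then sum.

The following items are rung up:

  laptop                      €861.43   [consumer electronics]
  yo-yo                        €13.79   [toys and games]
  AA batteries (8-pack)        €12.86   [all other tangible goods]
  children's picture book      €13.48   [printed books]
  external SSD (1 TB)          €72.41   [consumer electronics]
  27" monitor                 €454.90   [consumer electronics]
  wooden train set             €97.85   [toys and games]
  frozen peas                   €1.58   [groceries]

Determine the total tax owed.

€90.68

Laptop €861.43: consumer electronics, €150.00 or more → 6.25% → €53.84
Yo-yo €13.79: toys and games → 4.5% → €0.62
AA batteries (8-pack) €12.86: all other tangible goods → 6.75% → €0.87
Children's picture book €13.48: printed books → 5.25% → €0.71
External SSD (1 TB) €72.41: consumer electronics, under €150.00 → 2.5% → €1.81
27" monitor €454.90: consumer electronics, €150.00 or more → 6.25% → €28.43
Wooden train set €97.85: toys and games → 4.5% → €4.40
Frozen peas €1.58: groceries → 0% → €0.00
Total tax = €53.84 + €0.62 + €0.87 + €0.71 + €1.81 + €28.43 + €4.40 = €90.68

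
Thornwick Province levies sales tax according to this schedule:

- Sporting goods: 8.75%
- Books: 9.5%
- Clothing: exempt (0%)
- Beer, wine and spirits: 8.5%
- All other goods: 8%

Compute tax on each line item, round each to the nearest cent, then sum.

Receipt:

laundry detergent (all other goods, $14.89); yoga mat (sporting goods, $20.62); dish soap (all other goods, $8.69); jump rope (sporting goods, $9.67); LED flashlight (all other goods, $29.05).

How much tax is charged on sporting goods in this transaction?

$2.65

Yoga mat $20.62: sporting goods → 8.75% → $1.80
Jump rope $9.67: sporting goods → 8.75% → $0.85
Tax on sporting goods = $1.80 + $0.85 = $2.65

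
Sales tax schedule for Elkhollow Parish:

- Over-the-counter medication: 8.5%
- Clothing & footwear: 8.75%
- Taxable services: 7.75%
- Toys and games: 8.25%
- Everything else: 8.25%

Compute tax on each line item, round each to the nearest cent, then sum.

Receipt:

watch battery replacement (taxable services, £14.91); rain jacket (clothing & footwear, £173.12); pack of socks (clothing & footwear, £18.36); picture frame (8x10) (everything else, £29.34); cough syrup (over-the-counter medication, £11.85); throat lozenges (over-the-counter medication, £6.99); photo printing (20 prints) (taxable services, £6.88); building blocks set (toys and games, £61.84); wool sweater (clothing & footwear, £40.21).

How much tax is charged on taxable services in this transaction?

Watch battery replacement £14.91: taxable services → 7.75% → £1.16
Photo printing (20 prints) £6.88: taxable services → 7.75% → £0.53
Tax on taxable services = £1.16 + £0.53 = £1.69

£1.69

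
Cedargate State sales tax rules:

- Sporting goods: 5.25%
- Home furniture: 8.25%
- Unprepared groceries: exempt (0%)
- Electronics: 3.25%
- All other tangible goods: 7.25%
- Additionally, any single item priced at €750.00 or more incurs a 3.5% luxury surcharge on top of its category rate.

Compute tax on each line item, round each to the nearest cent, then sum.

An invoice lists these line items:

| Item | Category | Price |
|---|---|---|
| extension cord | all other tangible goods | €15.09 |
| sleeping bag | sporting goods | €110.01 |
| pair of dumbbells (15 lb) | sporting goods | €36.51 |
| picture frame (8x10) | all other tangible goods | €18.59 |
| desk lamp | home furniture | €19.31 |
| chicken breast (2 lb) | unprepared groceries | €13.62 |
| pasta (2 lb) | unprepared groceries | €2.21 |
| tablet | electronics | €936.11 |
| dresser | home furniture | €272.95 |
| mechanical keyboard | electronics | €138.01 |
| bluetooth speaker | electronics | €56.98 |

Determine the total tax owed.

€103.78

Extension cord €15.09: all other tangible goods → 7.25% → €1.09
Sleeping bag €110.01: sporting goods → 5.25% → €5.78
Pair of dumbbells (15 lb) €36.51: sporting goods → 5.25% → €1.92
Picture frame (8x10) €18.59: all other tangible goods → 7.25% → €1.35
Desk lamp €19.31: home furniture → 8.25% → €1.59
Chicken breast (2 lb) €13.62: unprepared groceries → 0% → €0.00
Pasta (2 lb) €2.21: unprepared groceries → 0% → €0.00
Tablet €936.11: electronics → 3.25% + 3.5% surcharge = 6.75% → €63.19
Dresser €272.95: home furniture → 8.25% → €22.52
Mechanical keyboard €138.01: electronics → 3.25% → €4.49
Bluetooth speaker €56.98: electronics → 3.25% → €1.85
Total tax = €1.09 + €5.78 + €1.92 + €1.35 + €1.59 + €63.19 + €22.52 + €4.49 + €1.85 = €103.78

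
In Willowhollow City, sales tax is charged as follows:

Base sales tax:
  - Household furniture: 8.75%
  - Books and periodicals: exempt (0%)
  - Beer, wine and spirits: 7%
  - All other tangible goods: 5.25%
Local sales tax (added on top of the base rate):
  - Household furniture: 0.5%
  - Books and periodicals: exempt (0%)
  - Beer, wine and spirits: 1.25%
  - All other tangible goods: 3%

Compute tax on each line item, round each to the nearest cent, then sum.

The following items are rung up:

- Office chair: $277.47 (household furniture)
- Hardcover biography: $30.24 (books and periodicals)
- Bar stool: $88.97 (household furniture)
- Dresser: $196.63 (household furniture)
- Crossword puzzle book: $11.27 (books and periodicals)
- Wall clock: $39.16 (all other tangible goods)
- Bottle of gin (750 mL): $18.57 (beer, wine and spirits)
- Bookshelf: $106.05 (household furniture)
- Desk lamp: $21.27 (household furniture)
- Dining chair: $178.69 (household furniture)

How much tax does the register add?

$85.16

Office chair $277.47: household furniture → 8.75% + 0.5% local = 9.25% → $25.67
Hardcover biography $30.24: books and periodicals → 0% + 0% local = 0% → $0.00
Bar stool $88.97: household furniture → 8.75% + 0.5% local = 9.25% → $8.23
Dresser $196.63: household furniture → 8.75% + 0.5% local = 9.25% → $18.19
Crossword puzzle book $11.27: books and periodicals → 0% + 0% local = 0% → $0.00
Wall clock $39.16: all other tangible goods → 5.25% + 3% local = 8.25% → $3.23
Bottle of gin (750 mL) $18.57: beer, wine and spirits → 7% + 1.25% local = 8.25% → $1.53
Bookshelf $106.05: household furniture → 8.75% + 0.5% local = 9.25% → $9.81
Desk lamp $21.27: household furniture → 8.75% + 0.5% local = 9.25% → $1.97
Dining chair $178.69: household furniture → 8.75% + 0.5% local = 9.25% → $16.53
Total tax = $25.67 + $8.23 + $18.19 + $3.23 + $1.53 + $9.81 + $1.97 + $16.53 = $85.16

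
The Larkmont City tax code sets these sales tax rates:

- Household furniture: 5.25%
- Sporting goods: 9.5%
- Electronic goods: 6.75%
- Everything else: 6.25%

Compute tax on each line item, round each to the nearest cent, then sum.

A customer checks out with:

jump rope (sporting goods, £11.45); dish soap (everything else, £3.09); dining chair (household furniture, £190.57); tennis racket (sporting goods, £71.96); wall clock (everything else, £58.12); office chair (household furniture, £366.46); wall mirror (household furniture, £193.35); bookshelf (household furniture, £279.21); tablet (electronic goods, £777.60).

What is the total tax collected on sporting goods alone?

£7.93

Jump rope £11.45: sporting goods → 9.5% → £1.09
Tennis racket £71.96: sporting goods → 9.5% → £6.84
Tax on sporting goods = £1.09 + £6.84 = £7.93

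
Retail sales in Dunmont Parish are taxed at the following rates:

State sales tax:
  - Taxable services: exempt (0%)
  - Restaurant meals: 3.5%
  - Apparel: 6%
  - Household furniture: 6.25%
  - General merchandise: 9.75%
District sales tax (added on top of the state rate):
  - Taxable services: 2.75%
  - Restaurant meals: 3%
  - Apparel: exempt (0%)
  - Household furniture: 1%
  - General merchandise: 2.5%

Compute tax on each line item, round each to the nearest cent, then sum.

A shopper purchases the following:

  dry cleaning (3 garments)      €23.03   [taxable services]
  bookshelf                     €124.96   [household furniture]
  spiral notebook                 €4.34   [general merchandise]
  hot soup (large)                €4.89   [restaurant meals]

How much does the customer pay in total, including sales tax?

Dry cleaning (3 garments) €23.03: taxable services → 0% + 2.75% district = 2.75% → €0.63
Bookshelf €124.96: household furniture → 6.25% + 1% district = 7.25% → €9.06
Spiral notebook €4.34: general merchandise → 9.75% + 2.5% district = 12.25% → €0.53
Hot soup (large) €4.89: restaurant meals → 3.5% + 3% district = 6.5% → €0.32
Subtotal = €157.22; tax = €10.54; total due = €167.76

€167.76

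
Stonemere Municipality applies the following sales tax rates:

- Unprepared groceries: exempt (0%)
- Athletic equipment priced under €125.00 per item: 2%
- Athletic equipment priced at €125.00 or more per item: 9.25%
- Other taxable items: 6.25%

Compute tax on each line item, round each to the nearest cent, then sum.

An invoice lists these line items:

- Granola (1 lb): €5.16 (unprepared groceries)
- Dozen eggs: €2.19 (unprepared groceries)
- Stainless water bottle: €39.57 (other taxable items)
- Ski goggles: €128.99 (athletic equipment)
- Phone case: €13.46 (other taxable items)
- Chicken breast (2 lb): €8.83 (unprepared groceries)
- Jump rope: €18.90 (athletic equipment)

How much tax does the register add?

Granola (1 lb) €5.16: unprepared groceries → 0% → €0.00
Dozen eggs €2.19: unprepared groceries → 0% → €0.00
Stainless water bottle €39.57: other taxable items → 6.25% → €2.47
Ski goggles €128.99: athletic equipment, €125.00 or more → 9.25% → €11.93
Phone case €13.46: other taxable items → 6.25% → €0.84
Chicken breast (2 lb) €8.83: unprepared groceries → 0% → €0.00
Jump rope €18.90: athletic equipment, under €125.00 → 2% → €0.38
Total tax = €2.47 + €11.93 + €0.84 + €0.38 = €15.62

€15.62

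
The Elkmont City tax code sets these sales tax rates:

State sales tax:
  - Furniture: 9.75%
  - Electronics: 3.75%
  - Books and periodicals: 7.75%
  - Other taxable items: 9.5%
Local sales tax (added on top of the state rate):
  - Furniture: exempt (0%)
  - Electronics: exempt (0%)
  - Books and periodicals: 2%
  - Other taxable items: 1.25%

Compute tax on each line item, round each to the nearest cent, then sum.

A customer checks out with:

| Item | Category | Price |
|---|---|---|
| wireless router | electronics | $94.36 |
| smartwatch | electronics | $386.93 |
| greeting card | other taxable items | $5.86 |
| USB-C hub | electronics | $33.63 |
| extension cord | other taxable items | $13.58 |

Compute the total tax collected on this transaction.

$21.40

Wireless router $94.36: electronics → 3.75% + 0% local = 3.75% → $3.54
Smartwatch $386.93: electronics → 3.75% + 0% local = 3.75% → $14.51
Greeting card $5.86: other taxable items → 9.5% + 1.25% local = 10.75% → $0.63
USB-C hub $33.63: electronics → 3.75% + 0% local = 3.75% → $1.26
Extension cord $13.58: other taxable items → 9.5% + 1.25% local = 10.75% → $1.46
Total tax = $3.54 + $14.51 + $0.63 + $1.26 + $1.46 = $21.40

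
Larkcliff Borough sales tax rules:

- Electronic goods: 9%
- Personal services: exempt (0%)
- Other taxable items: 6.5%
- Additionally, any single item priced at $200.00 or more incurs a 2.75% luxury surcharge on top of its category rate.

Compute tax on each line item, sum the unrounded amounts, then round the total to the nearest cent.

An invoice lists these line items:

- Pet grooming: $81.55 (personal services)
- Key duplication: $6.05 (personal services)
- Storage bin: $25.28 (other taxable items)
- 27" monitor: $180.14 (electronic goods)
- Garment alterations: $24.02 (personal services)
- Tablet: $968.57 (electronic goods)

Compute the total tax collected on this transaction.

$131.66

Pet grooming $81.55: personal services → 0% → $0.00
Key duplication $6.05: personal services → 0% → $0.00
Storage bin $25.28: other taxable items → 6.5% → $1.6432
27" monitor $180.14: electronic goods → 9% → $16.2126
Garment alterations $24.02: personal services → 0% → $0.00
Tablet $968.57: electronic goods → 9% + 2.75% surcharge = 11.75% → $113.806975
Unrounded tax sum = $131.662775 → $131.66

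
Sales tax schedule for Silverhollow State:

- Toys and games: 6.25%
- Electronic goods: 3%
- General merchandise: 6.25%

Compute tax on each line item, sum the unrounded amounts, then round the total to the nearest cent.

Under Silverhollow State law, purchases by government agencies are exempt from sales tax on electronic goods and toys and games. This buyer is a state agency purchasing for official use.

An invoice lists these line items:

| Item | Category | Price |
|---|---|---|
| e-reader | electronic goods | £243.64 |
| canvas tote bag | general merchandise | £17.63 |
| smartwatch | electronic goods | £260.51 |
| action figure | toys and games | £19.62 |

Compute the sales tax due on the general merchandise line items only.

£1.10

Canvas tote bag £17.63: general merchandise → 6.25% → £1.101875
Tax on general merchandise: unrounded sum = £1.101875 → £1.10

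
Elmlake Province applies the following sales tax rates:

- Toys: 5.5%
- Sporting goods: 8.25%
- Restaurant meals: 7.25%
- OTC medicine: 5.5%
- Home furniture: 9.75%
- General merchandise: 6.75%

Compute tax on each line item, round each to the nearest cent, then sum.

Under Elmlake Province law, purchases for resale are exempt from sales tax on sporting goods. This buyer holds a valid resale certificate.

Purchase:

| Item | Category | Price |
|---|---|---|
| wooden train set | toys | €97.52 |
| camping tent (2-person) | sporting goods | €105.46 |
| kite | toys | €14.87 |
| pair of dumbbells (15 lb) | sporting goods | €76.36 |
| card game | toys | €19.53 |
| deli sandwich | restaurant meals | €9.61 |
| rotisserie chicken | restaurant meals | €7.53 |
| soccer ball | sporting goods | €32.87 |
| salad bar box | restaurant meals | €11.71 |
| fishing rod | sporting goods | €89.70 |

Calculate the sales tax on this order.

Wooden train set €97.52: toys → 5.5% → €5.36
Camping tent (2-person) €105.46: sporting goods, buyer-exempt → 0% → €0.00
Kite €14.87: toys → 5.5% → €0.82
Pair of dumbbells (15 lb) €76.36: sporting goods, buyer-exempt → 0% → €0.00
Card game €19.53: toys → 5.5% → €1.07
Deli sandwich €9.61: restaurant meals → 7.25% → €0.70
Rotisserie chicken €7.53: restaurant meals → 7.25% → €0.55
Soccer ball €32.87: sporting goods, buyer-exempt → 0% → €0.00
Salad bar box €11.71: restaurant meals → 7.25% → €0.85
Fishing rod €89.70: sporting goods, buyer-exempt → 0% → €0.00
Total tax = €5.36 + €0.82 + €1.07 + €0.70 + €0.55 + €0.85 = €9.35

€9.35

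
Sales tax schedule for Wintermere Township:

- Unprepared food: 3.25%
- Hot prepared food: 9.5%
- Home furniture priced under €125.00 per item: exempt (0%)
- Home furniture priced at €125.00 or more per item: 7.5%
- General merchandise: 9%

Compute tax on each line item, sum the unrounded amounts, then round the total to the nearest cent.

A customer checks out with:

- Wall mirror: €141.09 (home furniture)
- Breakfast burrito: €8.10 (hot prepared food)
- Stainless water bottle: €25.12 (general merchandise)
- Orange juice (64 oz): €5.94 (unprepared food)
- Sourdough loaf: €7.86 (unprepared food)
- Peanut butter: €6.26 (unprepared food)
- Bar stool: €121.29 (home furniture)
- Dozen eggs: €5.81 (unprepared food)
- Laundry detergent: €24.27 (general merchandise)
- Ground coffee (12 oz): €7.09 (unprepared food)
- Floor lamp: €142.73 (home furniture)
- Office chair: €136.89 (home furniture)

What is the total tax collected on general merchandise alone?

€4.45

Stainless water bottle €25.12: general merchandise → 9% → €2.2608
Laundry detergent €24.27: general merchandise → 9% → €2.1843
Tax on general merchandise: unrounded sum = €4.4451 → €4.45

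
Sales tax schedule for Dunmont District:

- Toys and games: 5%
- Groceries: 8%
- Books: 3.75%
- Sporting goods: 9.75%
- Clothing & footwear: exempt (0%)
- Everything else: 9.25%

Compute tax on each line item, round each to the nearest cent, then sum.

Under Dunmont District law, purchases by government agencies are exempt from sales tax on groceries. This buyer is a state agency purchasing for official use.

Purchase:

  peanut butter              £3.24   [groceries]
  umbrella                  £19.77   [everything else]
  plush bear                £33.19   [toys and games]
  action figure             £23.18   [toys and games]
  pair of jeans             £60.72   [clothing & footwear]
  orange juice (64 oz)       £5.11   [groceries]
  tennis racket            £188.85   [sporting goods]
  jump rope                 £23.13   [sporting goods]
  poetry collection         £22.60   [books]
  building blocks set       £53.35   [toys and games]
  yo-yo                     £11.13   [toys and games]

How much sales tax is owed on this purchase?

£29.40

Peanut butter £3.24: groceries, buyer-exempt → 0% → £0.00
Umbrella £19.77: everything else → 9.25% → £1.83
Plush bear £33.19: toys and games → 5% → £1.66
Action figure £23.18: toys and games → 5% → £1.16
Pair of jeans £60.72: clothing & footwear → 0% → £0.00
Orange juice (64 oz) £5.11: groceries, buyer-exempt → 0% → £0.00
Tennis racket £188.85: sporting goods → 9.75% → £18.41
Jump rope £23.13: sporting goods → 9.75% → £2.26
Poetry collection £22.60: books → 3.75% → £0.85
Building blocks set £53.35: toys and games → 5% → £2.67
Yo-yo £11.13: toys and games → 5% → £0.56
Total tax = £1.83 + £1.66 + £1.16 + £18.41 + £2.26 + £0.85 + £2.67 + £0.56 = £29.40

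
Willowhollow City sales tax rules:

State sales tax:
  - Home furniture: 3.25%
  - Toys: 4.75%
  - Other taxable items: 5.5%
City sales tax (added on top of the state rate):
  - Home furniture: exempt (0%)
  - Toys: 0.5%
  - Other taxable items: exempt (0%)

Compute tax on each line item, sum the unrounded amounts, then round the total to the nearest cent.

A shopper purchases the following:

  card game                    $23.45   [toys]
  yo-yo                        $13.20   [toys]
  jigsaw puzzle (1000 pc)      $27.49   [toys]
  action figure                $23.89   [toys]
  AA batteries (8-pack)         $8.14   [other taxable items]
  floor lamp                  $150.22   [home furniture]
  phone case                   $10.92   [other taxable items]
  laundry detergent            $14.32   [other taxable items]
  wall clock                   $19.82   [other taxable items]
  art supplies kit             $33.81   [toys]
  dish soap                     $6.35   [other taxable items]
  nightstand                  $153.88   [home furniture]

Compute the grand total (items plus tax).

$505.05

Card game $23.45: toys → 4.75% + 0.5% city = 5.25% → $1.231125
Yo-yo $13.20: toys → 4.75% + 0.5% city = 5.25% → $0.693
Jigsaw puzzle (1000 pc) $27.49: toys → 4.75% + 0.5% city = 5.25% → $1.443225
Action figure $23.89: toys → 4.75% + 0.5% city = 5.25% → $1.254225
AA batteries (8-pack) $8.14: other taxable items → 5.5% + 0% city = 5.5% → $0.4477
Floor lamp $150.22: home furniture → 3.25% + 0% city = 3.25% → $4.88215
Phone case $10.92: other taxable items → 5.5% + 0% city = 5.5% → $0.6006
Laundry detergent $14.32: other taxable items → 5.5% + 0% city = 5.5% → $0.7876
Wall clock $19.82: other taxable items → 5.5% + 0% city = 5.5% → $1.0901
Art supplies kit $33.81: toys → 4.75% + 0.5% city = 5.25% → $1.775025
Dish soap $6.35: other taxable items → 5.5% + 0% city = 5.5% → $0.34925
Nightstand $153.88: home furniture → 3.25% + 0% city = 3.25% → $5.0011
Subtotal = $485.49; unrounded tax = $19.5551 → $19.56; total due = $505.05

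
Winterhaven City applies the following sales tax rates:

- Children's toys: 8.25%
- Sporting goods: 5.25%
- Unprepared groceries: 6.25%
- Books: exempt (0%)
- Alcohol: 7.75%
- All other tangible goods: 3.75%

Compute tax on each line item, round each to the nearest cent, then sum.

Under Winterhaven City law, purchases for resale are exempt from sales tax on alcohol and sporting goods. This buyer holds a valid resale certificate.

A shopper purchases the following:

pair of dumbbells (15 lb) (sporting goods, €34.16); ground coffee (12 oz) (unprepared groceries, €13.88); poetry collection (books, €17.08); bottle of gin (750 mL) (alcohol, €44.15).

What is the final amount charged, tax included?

Pair of dumbbells (15 lb) €34.16: sporting goods, buyer-exempt → 0% → €0.00
Ground coffee (12 oz) €13.88: unprepared groceries → 6.25% → €0.87
Poetry collection €17.08: books → 0% → €0.00
Bottle of gin (750 mL) €44.15: alcohol, buyer-exempt → 0% → €0.00
Subtotal = €109.27; tax = €0.87; total due = €110.14

€110.14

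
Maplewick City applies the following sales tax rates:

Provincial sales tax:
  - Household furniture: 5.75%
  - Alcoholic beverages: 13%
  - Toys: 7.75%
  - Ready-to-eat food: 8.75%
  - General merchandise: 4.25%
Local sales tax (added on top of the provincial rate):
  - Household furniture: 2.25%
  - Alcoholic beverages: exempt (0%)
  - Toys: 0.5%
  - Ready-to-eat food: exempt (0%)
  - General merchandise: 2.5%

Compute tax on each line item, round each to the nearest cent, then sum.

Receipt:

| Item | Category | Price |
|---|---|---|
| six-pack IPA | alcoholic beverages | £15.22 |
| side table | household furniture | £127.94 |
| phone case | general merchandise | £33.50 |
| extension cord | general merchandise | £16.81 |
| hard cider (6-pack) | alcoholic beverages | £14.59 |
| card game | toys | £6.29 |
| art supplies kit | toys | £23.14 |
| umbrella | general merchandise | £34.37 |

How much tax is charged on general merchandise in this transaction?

£5.71

Phone case £33.50: general merchandise → 4.25% + 2.5% local = 6.75% → £2.26
Extension cord £16.81: general merchandise → 4.25% + 2.5% local = 6.75% → £1.13
Umbrella £34.37: general merchandise → 4.25% + 2.5% local = 6.75% → £2.32
Tax on general merchandise = £2.26 + £1.13 + £2.32 = £5.71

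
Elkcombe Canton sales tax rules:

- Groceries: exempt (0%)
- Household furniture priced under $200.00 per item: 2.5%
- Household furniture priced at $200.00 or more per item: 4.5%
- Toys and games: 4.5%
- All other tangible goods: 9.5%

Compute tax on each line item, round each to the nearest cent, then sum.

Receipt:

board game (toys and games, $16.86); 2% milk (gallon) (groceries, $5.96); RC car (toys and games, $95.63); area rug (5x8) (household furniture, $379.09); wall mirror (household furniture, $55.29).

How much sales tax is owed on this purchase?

Board game $16.86: toys and games → 4.5% → $0.76
2% milk (gallon) $5.96: groceries → 0% → $0.00
RC car $95.63: toys and games → 4.5% → $4.30
Area rug (5x8) $379.09: household furniture, $200.00 or more → 4.5% → $17.06
Wall mirror $55.29: household furniture, under $200.00 → 2.5% → $1.38
Total tax = $0.76 + $4.30 + $17.06 + $1.38 = $23.50

$23.50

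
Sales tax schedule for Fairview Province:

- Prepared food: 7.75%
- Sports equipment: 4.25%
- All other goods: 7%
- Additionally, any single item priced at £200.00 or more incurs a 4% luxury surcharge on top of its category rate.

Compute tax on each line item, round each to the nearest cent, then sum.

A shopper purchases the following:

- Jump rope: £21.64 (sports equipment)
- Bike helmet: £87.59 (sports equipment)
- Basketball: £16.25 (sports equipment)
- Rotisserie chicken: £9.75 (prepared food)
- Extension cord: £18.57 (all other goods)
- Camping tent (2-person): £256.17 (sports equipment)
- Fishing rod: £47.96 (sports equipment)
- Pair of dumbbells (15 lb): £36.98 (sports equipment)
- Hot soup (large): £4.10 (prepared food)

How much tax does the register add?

£32.45

Jump rope £21.64: sports equipment → 4.25% → £0.92
Bike helmet £87.59: sports equipment → 4.25% → £3.72
Basketball £16.25: sports equipment → 4.25% → £0.69
Rotisserie chicken £9.75: prepared food → 7.75% → £0.76
Extension cord £18.57: all other goods → 7% → £1.30
Camping tent (2-person) £256.17: sports equipment → 4.25% + 4% surcharge = 8.25% → £21.13
Fishing rod £47.96: sports equipment → 4.25% → £2.04
Pair of dumbbells (15 lb) £36.98: sports equipment → 4.25% → £1.57
Hot soup (large) £4.10: prepared food → 7.75% → £0.32
Total tax = £0.92 + £3.72 + £0.69 + £0.76 + £1.30 + £21.13 + £2.04 + £1.57 + £0.32 = £32.45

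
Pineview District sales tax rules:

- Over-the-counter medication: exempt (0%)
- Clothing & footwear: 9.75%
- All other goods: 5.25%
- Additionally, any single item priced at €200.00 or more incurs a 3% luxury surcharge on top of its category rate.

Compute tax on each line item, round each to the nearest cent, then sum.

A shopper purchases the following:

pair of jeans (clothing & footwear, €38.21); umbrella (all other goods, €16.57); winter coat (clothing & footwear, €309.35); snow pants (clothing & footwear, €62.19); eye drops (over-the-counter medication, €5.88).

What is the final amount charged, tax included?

€482.30

Pair of jeans €38.21: clothing & footwear → 9.75% → €3.73
Umbrella €16.57: all other goods → 5.25% → €0.87
Winter coat €309.35: clothing & footwear → 9.75% + 3% surcharge = 12.75% → €39.44
Snow pants €62.19: clothing & footwear → 9.75% → €6.06
Eye drops €5.88: over-the-counter medication → 0% → €0.00
Subtotal = €432.20; tax = €50.10; total due = €482.30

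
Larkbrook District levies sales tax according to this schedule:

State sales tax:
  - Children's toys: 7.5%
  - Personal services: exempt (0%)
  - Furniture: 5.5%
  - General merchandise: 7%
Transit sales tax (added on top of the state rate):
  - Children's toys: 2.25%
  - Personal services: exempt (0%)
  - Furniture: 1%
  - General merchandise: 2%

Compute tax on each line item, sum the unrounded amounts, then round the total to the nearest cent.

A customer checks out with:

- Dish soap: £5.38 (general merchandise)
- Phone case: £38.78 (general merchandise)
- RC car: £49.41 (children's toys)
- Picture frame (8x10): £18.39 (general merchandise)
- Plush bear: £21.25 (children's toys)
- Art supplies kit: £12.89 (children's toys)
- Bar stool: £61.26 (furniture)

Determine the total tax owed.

Dish soap £5.38: general merchandise → 7% + 2% transit = 9% → £0.4842
Phone case £38.78: general merchandise → 7% + 2% transit = 9% → £3.4902
RC car £49.41: children's toys → 7.5% + 2.25% transit = 9.75% → £4.817475
Picture frame (8x10) £18.39: general merchandise → 7% + 2% transit = 9% → £1.6551
Plush bear £21.25: children's toys → 7.5% + 2.25% transit = 9.75% → £2.071875
Art supplies kit £12.89: children's toys → 7.5% + 2.25% transit = 9.75% → £1.256775
Bar stool £61.26: furniture → 5.5% + 1% transit = 6.5% → £3.9819
Unrounded tax sum = £17.757525 → £17.76

£17.76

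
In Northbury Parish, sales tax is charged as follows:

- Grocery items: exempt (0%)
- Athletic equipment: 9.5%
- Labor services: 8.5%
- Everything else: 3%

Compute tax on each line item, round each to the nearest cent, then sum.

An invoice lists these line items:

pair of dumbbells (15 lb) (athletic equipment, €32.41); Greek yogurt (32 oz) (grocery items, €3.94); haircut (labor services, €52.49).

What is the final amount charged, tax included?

Pair of dumbbells (15 lb) €32.41: athletic equipment → 9.5% → €3.08
Greek yogurt (32 oz) €3.94: grocery items → 0% → €0.00
Haircut €52.49: labor services → 8.5% → €4.46
Subtotal = €88.84; tax = €7.54; total due = €96.38

€96.38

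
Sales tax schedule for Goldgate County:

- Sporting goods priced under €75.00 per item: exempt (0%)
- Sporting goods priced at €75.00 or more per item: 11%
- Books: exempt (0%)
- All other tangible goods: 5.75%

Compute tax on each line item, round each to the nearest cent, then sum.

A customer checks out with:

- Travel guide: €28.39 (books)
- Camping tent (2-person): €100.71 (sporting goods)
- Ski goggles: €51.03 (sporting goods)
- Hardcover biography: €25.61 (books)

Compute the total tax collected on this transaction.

€11.08

Travel guide €28.39: books → 0% → €0.00
Camping tent (2-person) €100.71: sporting goods, €75.00 or more → 11% → €11.08
Ski goggles €51.03: sporting goods, under €75.00 → 0% → €0.00
Hardcover biography €25.61: books → 0% → €0.00
Total tax = €11.08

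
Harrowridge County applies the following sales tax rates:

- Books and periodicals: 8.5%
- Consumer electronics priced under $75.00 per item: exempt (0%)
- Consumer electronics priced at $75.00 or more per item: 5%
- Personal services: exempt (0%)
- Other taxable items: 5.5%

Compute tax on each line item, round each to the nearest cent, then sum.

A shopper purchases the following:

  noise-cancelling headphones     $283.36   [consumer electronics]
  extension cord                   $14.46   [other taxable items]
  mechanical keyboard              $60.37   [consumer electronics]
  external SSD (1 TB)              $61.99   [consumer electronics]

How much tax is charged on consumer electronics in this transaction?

Noise-cancelling headphones $283.36: consumer electronics, $75.00 or more → 5% → $14.17
Mechanical keyboard $60.37: consumer electronics, under $75.00 → 0% → $0.00
External SSD (1 TB) $61.99: consumer electronics, under $75.00 → 0% → $0.00
Tax on consumer electronics = $14.17 + $0.00 + $0.00 = $14.17

$14.17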